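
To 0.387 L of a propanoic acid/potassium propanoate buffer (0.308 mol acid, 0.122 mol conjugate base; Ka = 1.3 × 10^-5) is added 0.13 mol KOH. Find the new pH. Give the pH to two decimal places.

OH- converts CH3CH2COOH to CH3CH2COO-: CH3CH2COOH → 0.178 mol, CH3CH2COO- → 0.252 mol.
pKa = −log(1.3 × 10^-5) = 4.886
pH = pKa + log([A⁻]/[HA]) = 4.886 + log(0.252/0.178) = 4.886 +0.151

pH = 5.04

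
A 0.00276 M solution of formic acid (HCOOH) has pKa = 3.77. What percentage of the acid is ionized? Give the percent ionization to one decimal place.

21.9%

HCOOH ⇌ HCOO- + H+; let x = [H+] at equilibrium.
Ka = 10^(−3.77) = 1.70 × 10^-4
Ka = x²/(C₀ − x); solving the quadratic gives x = 6.05 × 10^-4 M.
Fraction ionized = 6.05 × 10^-4 / 0.00276 = 0.2192 → 21.9%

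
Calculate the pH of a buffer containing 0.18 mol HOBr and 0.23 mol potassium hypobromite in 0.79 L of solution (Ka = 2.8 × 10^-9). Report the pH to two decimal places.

pKa = −log(2.8 × 10^-9) = 8.553
Henderson–Hasselbalch: pH = pKa + log([OBr-]/[HOBr]) = 8.553 + log(0.23/0.18)
pH = 8.553 + (+0.106) = 8.66

pH = 8.66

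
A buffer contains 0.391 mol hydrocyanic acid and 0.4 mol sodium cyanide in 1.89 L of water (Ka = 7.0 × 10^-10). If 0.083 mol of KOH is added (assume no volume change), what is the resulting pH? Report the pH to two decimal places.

pH = 9.35

After neutralization: n(HCN) = 0.308 mol, n(CN-) = 0.483 mol.
pKa = −log(7.0 × 10^-10) = 9.155
Henderson–Hasselbalch with mole ratio 0.483/0.308: pH = 9.155 + (+0.195)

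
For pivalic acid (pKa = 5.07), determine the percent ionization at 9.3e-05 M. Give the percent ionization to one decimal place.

(CH3)3CCOOH ⇌ (CH3)3CCOO- + H+; let x = [H+] at equilibrium.
Ka = 10^(−5.07) = 8.51 × 10^-6
Solve x² + 8.51e-06x − 7.91e-10 = 0 → x = 2.42 × 10^-5 M
Fraction ionized = 2.42 × 10^-5 / 9.3e-05 = 0.2602 → 26.0%

26.0%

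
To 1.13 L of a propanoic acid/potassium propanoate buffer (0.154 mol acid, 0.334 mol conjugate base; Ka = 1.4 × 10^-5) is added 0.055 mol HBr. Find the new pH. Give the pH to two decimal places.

After neutralization: n(CH3CH2COOH) = 0.209 mol, n(CH3CH2COO-) = 0.279 mol.
pKa = −log(1.4 × 10^-5) = 4.854
pH = pKa + log(n_CH3CH2COO-/n_CH3CH2COOH) = 4.854 + log(0.279/0.209) = 4.854 + (+0.125)

pH = 4.98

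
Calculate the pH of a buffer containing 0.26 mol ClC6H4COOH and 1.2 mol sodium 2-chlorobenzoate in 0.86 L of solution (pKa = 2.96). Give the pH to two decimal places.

pH = 3.62

Using pH = pKa + log([base]/[acid]) with [base]/[acid] = 1.2/0.26:
pH = 2.96 + (+0.664) = 3.62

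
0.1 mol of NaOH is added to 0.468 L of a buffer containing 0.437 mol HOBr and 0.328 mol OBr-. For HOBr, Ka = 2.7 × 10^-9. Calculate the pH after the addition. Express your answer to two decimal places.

pH = 8.67

OH- converts HOBr to OBr-: HOBr → 0.337 mol, OBr- → 0.428 mol.
pKa = −log(2.7 × 10^-9) = 8.569
pH = pKa + log(n_OBr-/n_HOBr) = 8.569 + log(0.428/0.337) = 8.569 + (+0.104)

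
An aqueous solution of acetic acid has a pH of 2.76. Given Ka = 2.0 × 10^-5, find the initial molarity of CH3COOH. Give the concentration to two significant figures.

C₀ = 1.5 × 10^-1 M

[H+] = 10^(-2.76) = 1.74 × 10^-3 M = x
Ka = x²/(C₀ − x) ⇒ C₀ = x + x²/Ka
C₀ = 1.74 × 10^-3 + (1.74 × 10^-3)²/(2.0 × 10^-5) = 1.53 × 10^-1 M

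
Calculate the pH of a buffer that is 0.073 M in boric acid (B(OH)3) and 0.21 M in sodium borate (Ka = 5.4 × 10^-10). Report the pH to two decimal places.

pH = 9.73

pKa = −log(5.4 × 10^-10) = 9.268
Henderson–Hasselbalch: pH = pKa + log([B(OH)4-]/[B(OH)3]) = 9.268 + log(0.21/0.073)
pH = 9.268 + (+0.459) = 9.73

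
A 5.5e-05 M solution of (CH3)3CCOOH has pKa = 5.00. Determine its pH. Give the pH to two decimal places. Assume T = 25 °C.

(CH3)3CCOOH ⇌ (CH3)3CCOO- + H+
Ka = 10^(−5.00) = 1.00 × 10^-5
From the ICE table, Ka = x²/(5.5e-05 − x) = 1.00 × 10^-5.
x is not negligible relative to C₀; solve x² + 1e-05·x − 5.5e-10 = 0.
x = [−1e-05 + √(1e-05² + 2.2e-09)]/2 = 1.90 × 10^-5 M
pH = −log[H+] = −log(1.90 × 10^-5) = 4.72

pH = 4.72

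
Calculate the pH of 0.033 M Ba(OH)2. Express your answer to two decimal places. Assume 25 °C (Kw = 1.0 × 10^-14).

Ba(OH)2 is a strong base (each formula unit releases 2 OH-); [OH-] = 0.066 M.
pOH = -log(0.066) = 1.18
pH = 14.00 - 1.18 = 12.82

pH = 12.82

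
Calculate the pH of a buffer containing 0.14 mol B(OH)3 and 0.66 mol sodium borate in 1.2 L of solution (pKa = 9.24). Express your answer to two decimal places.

pH = 9.91

Henderson–Hasselbalch: pH = pKa + log([B(OH)4-]/[B(OH)3]) = 9.24 + log(0.66/0.14)
pH = 9.24 + (+0.673) = 9.91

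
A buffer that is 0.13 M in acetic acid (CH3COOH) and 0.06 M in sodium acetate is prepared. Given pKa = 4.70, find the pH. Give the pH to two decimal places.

Using pH = pKa + log([base]/[acid]) with [base]/[acid] = 0.06/0.13:
pH = 4.70 + (-0.336) = 4.36

pH = 4.36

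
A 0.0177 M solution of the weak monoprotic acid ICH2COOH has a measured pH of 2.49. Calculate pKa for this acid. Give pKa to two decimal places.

pKa = 3.14

[H+] = 10^(-2.49) = 3.24 × 10^-3 M
At equilibrium [HA] = 0.0177 − 3.24 × 10^-3 = 1.45 × 10^-2 M
Ka = [H+][A-]/[HA] = (3.24 × 10^-3)² / 1.45 × 10^-2 = 7.24 × 10^-4
pKa = -log(7.24 × 10^-4) = 3.14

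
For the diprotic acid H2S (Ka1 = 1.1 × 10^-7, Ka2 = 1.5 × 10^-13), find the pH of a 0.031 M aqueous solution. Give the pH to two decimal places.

Ka1 ≫ Ka2, so treat the first dissociation as the only significant source of H+.
Ka1 = x²/(0.031 − x) = 1.1 × 10^-7
x ≈ √(1.1 × 10^-7 × 0.031) = 5.84 × 10^-5 M
pH = −log(5.84 × 10^-5) = 4.23

pH = 4.23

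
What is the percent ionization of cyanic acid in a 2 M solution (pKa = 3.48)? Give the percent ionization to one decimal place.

1.3%

HOCN ⇌ OCN- + H+; let x = [H+] at equilibrium.
Ka = 10^(−3.48) = 3.31 × 10^-4
x ≈ √(Ka·C₀) = √(3.31 × 10^-4 × 2) = 2.57 × 10^-2 M
% ionization = x/C₀ × 100% = 2.57 × 10^-2/2 × 100% = 1.3%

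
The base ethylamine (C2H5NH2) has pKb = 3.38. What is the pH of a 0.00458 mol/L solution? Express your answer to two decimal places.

C2H5NH2 + H2O ⇌ C2H5NH3+ + OH-
Kb = 10^(−3.38) = 4.17 × 10^-4
Kb = [OH-]²/(0.00458 − [OH-]) = 4.17 × 10^-4
The 5% rule fails; solving [OH-]² + Kb·[OH-] − Kb·C₀ = 0 exactly:
[OH-] = (−Kb + √(Kb² + 4·Kb·C₀))/2 = 1.19 × 10^-3 M
pOH = 2.92, so pH = 14.00 − pOH = 11.08

pH = 11.08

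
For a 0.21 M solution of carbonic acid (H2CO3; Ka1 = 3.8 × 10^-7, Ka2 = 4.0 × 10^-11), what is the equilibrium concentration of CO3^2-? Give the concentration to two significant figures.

First ionization gives [H+] ≈ [HCO3-] = 2.82 × 10^-4 M.
Second step: Ka2 = [H+][CO3^2-]/[HCO3-] ≈ [CO3^2-] (since [H+] ≈ [HCO3-]).
So [CO3^2-] ≈ Ka2.

4.0 × 10^-11 M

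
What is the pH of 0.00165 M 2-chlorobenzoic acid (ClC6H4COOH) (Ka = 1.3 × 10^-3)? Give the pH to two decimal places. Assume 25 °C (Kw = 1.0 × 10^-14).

pH = 3.02

ClC6H4COOH ⇌ ClC6H4COO- + H+
Let x = [H+] at equilibrium. Ka = x²/(0.00165 − x).
x is not negligible relative to C₀; solve x² + 0.0013·x − 2.14e-06 = 0.
x = [−0.0013 + √(0.0013² + 8.58e-06)]/2 = 9.52 × 10^-4 M
pH = −log[H+] = −log(9.52 × 10^-4) = 3.02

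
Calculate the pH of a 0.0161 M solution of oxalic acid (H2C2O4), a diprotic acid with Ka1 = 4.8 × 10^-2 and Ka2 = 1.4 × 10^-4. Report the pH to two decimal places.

pH = 1.90

Since Ka1 ≫ Ka2, the first ionization dominates [H+].
Ka1 = x²/(0.0161 − x) = 4.8 × 10^-2
Solving the quadratic: x = (−Ka1 + √(Ka1² + 4·Ka1·C₀))/2 = 1.27 × 10^-2 M
pH = −log(1.27 × 10^-2) = 1.90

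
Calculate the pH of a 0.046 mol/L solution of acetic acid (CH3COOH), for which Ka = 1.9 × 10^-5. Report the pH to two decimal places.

pH = 3.03

CH3COOH ⇌ CH3COO- + H+
From the ICE table, Ka = [H+]²/(0.046 − [H+]) = 1.9 × 10^-5.
Assume [H+] ≪ 0.046: [H+] ≈ √(1.9 × 10^-5 × 0.046) = 9.35 × 10^-4 M
Check: 2% ionized — well under 5%, approximation valid.
pH = −log[H+] = −log(9.35 × 10^-4) = 3.03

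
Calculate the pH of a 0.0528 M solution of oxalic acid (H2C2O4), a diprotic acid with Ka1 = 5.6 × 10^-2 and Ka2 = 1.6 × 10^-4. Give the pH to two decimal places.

Since Ka1 ≫ Ka2, the first ionization dominates [H+].
Ka1 = x²/(0.0528 − x) = 5.6 × 10^-2
Solving the quadratic: x = (−Ka1 + √(Ka1² + 4·Ka1·C₀))/2 = 3.32 × 10^-2 M
pH = −log(3.32 × 10^-2) = 1.48

pH = 1.48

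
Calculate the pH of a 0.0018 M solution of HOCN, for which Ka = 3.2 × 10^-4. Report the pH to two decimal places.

HOCN ⇌ OCN- + H+
Ka = [H+]²/(0.0018 − [H+]) = 3.2 × 10^-4
The 5% rule fails; solving [H+]² + Ka·[H+] − Ka·C₀ = 0 exactly:
[H+] = [−0.00032 + √(0.00032² + 2.3e-06)]/2 = 6.16 × 10^-4 M
pH = −log[H+] = −log(6.16 × 10^-4) = 3.21

pH = 3.21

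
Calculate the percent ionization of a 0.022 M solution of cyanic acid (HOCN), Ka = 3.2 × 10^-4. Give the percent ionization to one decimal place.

HOCN ⇌ OCN- + H+; let x = [H+] at equilibrium.
Solve x² + 0.00032x − 7.04e-06 = 0 → x = 2.50 × 10^-3 M
% ionization = x/C₀ × 100% = 2.50 × 10^-3/0.022 × 100% = 11.4%

11.4%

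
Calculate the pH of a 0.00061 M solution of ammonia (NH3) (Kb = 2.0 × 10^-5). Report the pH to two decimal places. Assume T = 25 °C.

NH3 + H2O ⇌ NH4+ + OH-
From the ICE table, Kb = x²/(0.00061 − x) = 2.0 × 10^-5.
Here C₀/Kb ≈ 30.5, so the small-x approximation fails. Use the quadratic:
x = (−Kb + √(Kb² + 4·Kb·C₀))/2 = 1.01 × 10^-4 M
pOH = 4.00, so pH = 14.00 − pOH = 10.00

pH = 10.00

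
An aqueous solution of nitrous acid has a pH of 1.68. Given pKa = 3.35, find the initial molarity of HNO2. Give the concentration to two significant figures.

[H+] = 10^(-1.68) = 2.09 × 10^-2 M = x
Ka = 10^(−3.35) = 4.47 × 10^-4
Ka = x²/(C₀ − x) ⇒ C₀ = x + x²/Ka
C₀ = 2.09 × 10^-2 + (2.09 × 10^-2)²/(4.47 × 10^-4) = 9.98 × 10^-1 M

C₀ = 1.0 M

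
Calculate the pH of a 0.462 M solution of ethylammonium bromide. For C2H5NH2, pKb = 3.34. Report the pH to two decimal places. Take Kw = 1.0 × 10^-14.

C2H5NH3+ is the conjugate acid of the weak base C2H5NH2.
Kb = 10^(−3.34) = 4.57 × 10^-4
Ka = Kw/Kb = 1.0×10^-14 / 4.57 × 10^-4 = 2.19 × 10^-11
From the ICE table, Ka = [H+]²/(0.462 − [H+]) = 2.19 × 10^-11.
Assume [H+] ≪ 0.462: [H+] ≈ √(2.19 × 10^-11 × 0.462) = 3.18 × 10^-6 M
pH = −log[H+] = −log(3.18 × 10^-6) = 5.50

pH = 5.50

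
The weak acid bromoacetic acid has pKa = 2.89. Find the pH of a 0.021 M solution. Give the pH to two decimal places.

pH = 2.34

BrCH2COOH ⇌ BrCH2COO- + H+
Ka = 10^(−2.89) = 1.29 × 10^-3
From the ICE table, Ka = [H+]²/(0.021 − [H+]) = 1.29 × 10^-3.
The 5% rule fails; solving [H+]² + Ka·[H+] − Ka·C₀ = 0 exactly:
[H+] = (−Ka + √(Ka² + 4·Ka·C₀))/2 = 4.60 × 10^-3 M
pH = −log(4.60 × 10^-3) = 2.34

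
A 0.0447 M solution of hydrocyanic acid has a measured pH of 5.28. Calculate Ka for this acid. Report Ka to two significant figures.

Ka = 6.2 × 10^-10

[H+] = 10^(-5.28) = 5.25 × 10^-6 M
At equilibrium [HA] = 0.0447 − 5.25 × 10^-6 = 4.47 × 10^-2 M
Ka = [H+][A-]/[HA] = (5.25 × 10^-6)² / 4.47 × 10^-2 = 6.2 × 10^-10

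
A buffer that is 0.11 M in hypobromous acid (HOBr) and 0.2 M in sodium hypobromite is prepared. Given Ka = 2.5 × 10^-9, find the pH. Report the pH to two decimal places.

pH = 8.86

pKa = −log(2.5 × 10^-9) = 8.602
Using pH = pKa + log([base]/[acid]) with [base]/[acid] = 0.2/0.11:
pH = 8.602 + (+0.260) = 8.86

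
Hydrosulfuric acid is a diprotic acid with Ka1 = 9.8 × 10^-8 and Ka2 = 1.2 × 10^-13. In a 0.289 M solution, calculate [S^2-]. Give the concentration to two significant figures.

1.2 × 10^-13 M

First ionization gives [H+] ≈ [HS-] = 1.68 × 10^-4 M.
Second step: Ka2 = [H+][S^2-]/[HS-] ≈ [S^2-] (since [H+] ≈ [HS-]).
So [S^2-] ≈ Ka2.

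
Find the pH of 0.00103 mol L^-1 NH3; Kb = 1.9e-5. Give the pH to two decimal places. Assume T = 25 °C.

pH = 10.12

NH3 + H2O ⇌ NH4+ + OH-
Kb = [OH-]²/(0.00103 − [OH-]) = 1.9 × 10^-5
[OH-] is not negligible relative to C₀; solve [OH-]² + 1.9e-05·[OH-] − 1.96e-08 = 0.
[OH-] = (−Kb + √(Kb² + 4·Kb·C₀))/2 = 1.31 × 10^-4 M
pOH = 3.88, so pH = 14.00 − pOH = 10.12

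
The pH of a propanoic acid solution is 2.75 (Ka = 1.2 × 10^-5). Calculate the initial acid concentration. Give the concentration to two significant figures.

C₀ = 2.7 × 10^-1 M

[H+] = 10^(-2.75) = 1.78 × 10^-3 M = x
Ka = x²/(C₀ − x) ⇒ C₀ = x + x²/Ka
C₀ = 1.78 × 10^-3 + (1.78 × 10^-3)²/(1.2 × 10^-5) = 2.66 × 10^-1 M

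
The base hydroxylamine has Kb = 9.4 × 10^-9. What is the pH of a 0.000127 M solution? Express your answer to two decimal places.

NH2OH + H2O ⇌ NH3OH+ + OH-
Kb = x²/(0.000127 − x) = 9.4 × 10^-9
Since Kb ≪ C₀, x ≈ √(Kb·C₀) = 1.09 × 10^-6 M.
pOH = 5.96, so pH = 14.00 − pOH = 8.04

pH = 8.04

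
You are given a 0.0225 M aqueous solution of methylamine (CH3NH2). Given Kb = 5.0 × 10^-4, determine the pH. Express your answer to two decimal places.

CH3NH2 + H2O ⇌ CH3NH3+ + OH-
Kb = [OH-]²/(0.0225 − [OH-]) = 5.0 × 10^-4
Here C₀/Kb ≈ 45, so the small-[OH-] approximation fails. Use the quadratic:
[OH-] = (−Kb + √(Kb² + 4·Kb·C₀))/2 = 3.11 × 10^-3 M
pOH = −log(3.11 × 10^-3) = 2.51; pH = 14.00 − 2.51 = 11.49

pH = 11.49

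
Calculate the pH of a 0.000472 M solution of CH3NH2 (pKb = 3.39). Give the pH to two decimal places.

CH3NH2 + H2O ⇌ CH3NH3+ + OH-
Kb = 10^(−3.39) = 4.07 × 10^-4
From the ICE table, Kb = [OH-]²/(0.000472 − [OH-]) = 4.07 × 10^-4.
Here C₀/Kb ≈ 1.16, so the small-[OH-] approximation fails. Use the quadratic:
[OH-] = [−0.000407 + √(0.000407² + 7.68e-07)]/2 = 2.80 × 10^-4 M
pOH = 3.55, so pH = 14.00 − pOH = 10.45

pH = 10.45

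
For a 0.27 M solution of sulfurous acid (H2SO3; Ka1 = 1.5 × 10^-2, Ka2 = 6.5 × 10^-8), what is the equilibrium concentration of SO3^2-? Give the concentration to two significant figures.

First ionization gives [H+] ≈ [HSO3-] = 5.66 × 10^-2 M.
Second step: Ka2 = [H+][SO3^2-]/[HSO3-] ≈ [SO3^2-] (since [H+] ≈ [HSO3-]).
So [SO3^2-] ≈ Ka2.

6.5 × 10^-8 M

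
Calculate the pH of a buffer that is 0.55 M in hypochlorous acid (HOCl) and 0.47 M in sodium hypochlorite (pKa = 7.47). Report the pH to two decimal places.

pH = pKa + log([A⁻]/[HA]) = 7.47 + log(0.47/0.55)
pH = 7.47 + (-0.068) = 7.40

pH = 7.40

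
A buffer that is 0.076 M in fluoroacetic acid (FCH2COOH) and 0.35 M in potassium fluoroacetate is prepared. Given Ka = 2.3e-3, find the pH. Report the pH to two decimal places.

pKa = −log(2.3 × 10^-3) = 2.638
Using pH = pKa + log([base]/[acid]) with [base]/[acid] = 0.35/0.076:
pH = 2.638 + (+0.663) = 3.30

pH = 3.30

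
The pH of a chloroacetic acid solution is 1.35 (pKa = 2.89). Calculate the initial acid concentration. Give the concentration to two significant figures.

[H+] = 10^(-1.35) = 4.47 × 10^-2 M = x
Ka = 10^(−2.89) = 1.29 × 10^-3
Ka = x²/(C₀ − x) ⇒ C₀ = x + x²/Ka
C₀ = 4.47 × 10^-2 + (4.47 × 10^-2)²/(1.29 × 10^-3) = 1.59 M

C₀ = 1.6 M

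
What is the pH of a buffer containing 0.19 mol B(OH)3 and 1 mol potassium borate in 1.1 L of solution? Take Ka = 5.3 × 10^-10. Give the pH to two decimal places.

pH = 10.00

pKa = −log(5.3 × 10^-10) = 9.276
Henderson–Hasselbalch: pH = pKa + log([B(OH)4-]/[B(OH)3]) = 9.276 + log(1/0.19)
pH = 9.276 + (+0.721) = 10.00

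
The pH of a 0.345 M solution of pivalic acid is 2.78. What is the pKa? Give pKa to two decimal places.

pKa = 5.10

[H+] = 10^(-2.78) = 1.66 × 10^-3 M
At equilibrium [HA] = 0.345 − 1.66 × 10^-3 = 3.43 × 10^-1 M
Ka = [H+][A-]/[HA] = (1.66 × 10^-3)² / 3.43 × 10^-1 = 8.03 × 10^-6
pKa = -log(8.03 × 10^-6) = 5.10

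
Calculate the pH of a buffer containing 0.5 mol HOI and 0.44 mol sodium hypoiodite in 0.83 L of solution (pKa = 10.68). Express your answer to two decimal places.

pH = pKa + log([A⁻]/[HA]) = 10.68 + log(0.44/0.5)
pH = 10.68 + (-0.056) = 10.62

pH = 10.62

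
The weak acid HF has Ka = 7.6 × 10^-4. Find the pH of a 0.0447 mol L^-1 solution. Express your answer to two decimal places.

pH = 2.26

HF ⇌ F- + H+
Let x = [H+] at equilibrium. Ka = x²/(0.0447 − x).
The 5% rule fails; solving x² + Ka·x − Ka·C₀ = 0 exactly:
x = [−0.00076 + √(0.00076² + 0.000136)]/2 = 5.46 × 10^-3 M
pH = −log[H+] = −log(5.46 × 10^-3) = 2.26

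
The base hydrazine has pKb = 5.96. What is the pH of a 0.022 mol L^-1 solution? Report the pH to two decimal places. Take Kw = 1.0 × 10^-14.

pH = 10.19

N2H4 + H2O ⇌ N2H5+ + OH-
Kb = 10^(−5.96) = 1.10 × 10^-6
Let x = [OH-] at equilibrium. Kb = x²/(0.022 − x).
Neglecting x in the denominator: x = √(1.10 × 10^-6 × 0.022) = 1.56 × 10^-4 M
Check: 0.71% ionized — well under 5%, approximation valid.
pOH = −log(1.56 × 10^-4) = 3.81; pH = 14.00 − 3.81 = 10.19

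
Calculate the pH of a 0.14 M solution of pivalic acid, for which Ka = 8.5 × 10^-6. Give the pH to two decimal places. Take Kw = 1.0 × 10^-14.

pH = 2.96

(CH3)3CCOOH ⇌ (CH3)3CCOO- + H+
Ka = x²/(0.14 − x) = 8.5 × 10^-6
Since Ka ≪ C₀, x ≈ √(Ka·C₀) = 1.09 × 10^-3 M.
Check: 0.78% ionized — well under 5%, approximation valid.
pH = −log(1.09 × 10^-3) = 2.96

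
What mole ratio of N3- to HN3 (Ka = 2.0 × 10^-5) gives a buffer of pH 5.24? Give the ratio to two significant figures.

ratio = 3.5

pKa = -log(2.0 × 10^-5) = 4.699
pH = pKa + log(r) ⇒ log(r) = 5.24 − 4.699 = +0.541
r = [N3-]/[HN3] = 10^(+0.541) = 3.48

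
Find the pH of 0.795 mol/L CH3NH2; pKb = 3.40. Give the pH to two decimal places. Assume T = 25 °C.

CH3NH2 + H2O ⇌ CH3NH3+ + OH-
Kb = 10^(−3.40) = 3.98 × 10^-4
Kb = [OH-]²/(0.795 − [OH-]) = 3.98 × 10^-4
Assume [OH-] ≪ 0.795: [OH-] ≈ √(3.98 × 10^-4 × 0.795) = 1.78 × 10^-2 M
([OH-]/C₀ = 2.2% < 5%, so the approximation holds.)
pOH = 1.75, so pH = 14.00 − pOH = 12.25

pH = 12.25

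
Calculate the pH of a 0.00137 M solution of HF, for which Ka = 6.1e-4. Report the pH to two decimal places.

HF ⇌ F- + H+
Ka = [H+]²/(0.00137 − [H+]) = 6.1 × 10^-4
Here C₀/Ka ≈ 2.25, so the small-[H+] approximation fails. Use the quadratic:
[H+] = [−0.00061 + √(0.00061² + 3.34e-06)]/2 = 6.59 × 10^-4 M
pH = −log[H+] = −log(6.59 × 10^-4) = 3.18

pH = 3.18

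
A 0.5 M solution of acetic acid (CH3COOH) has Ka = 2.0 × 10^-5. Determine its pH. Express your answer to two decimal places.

pH = 2.50

CH3COOH ⇌ CH3COO- + H+
Ka = x²/(0.5 − x) = 2.0 × 10^-5
Assume x ≪ 0.5: x ≈ √(2.0 × 10^-5 × 0.5) = 3.16 × 10^-3 M
pH = −log(3.16 × 10^-3) = 2.50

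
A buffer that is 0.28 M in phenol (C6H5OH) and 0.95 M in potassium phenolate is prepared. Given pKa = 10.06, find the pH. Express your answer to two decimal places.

pH = pKa + log([A⁻]/[HA]) = 10.06 + log(0.95/0.28)
pH = 10.06 + (+0.531) = 10.59

pH = 10.59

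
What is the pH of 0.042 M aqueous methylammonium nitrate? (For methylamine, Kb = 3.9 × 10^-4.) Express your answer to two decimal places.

CH3NH3+ is the conjugate acid of the weak base CH3NH2.
Ka = Kw/Kb = 1.0×10^-14 / 3.9 × 10^-4 = 2.56 × 10^-11
Ka = x²/(0.042 − x) = 2.56 × 10^-11
Neglecting x in the denominator: x = √(2.56 × 10^-11 × 0.042) = 1.04 × 10^-6 M
(x/C₀ = 0.0025% < 5%, so the approximation holds.)
pH = −log(1.04 × 10^-6) = 5.98

pH = 5.98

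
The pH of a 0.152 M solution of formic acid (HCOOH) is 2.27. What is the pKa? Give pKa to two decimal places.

pKa = 3.71

[H+] = 10^(-2.27) = 5.37 × 10^-3 M
At equilibrium [HA] = 0.152 − 5.37 × 10^-3 = 1.47 × 10^-1 M
Ka = [H+][A-]/[HA] = (5.37 × 10^-3)² / 1.47 × 10^-1 = 1.96 × 10^-4
pKa = -log(1.96 × 10^-4) = 3.71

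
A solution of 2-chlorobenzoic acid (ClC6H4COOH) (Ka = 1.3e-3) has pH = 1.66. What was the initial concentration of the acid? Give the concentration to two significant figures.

[H+] = 10^(-1.66) = 2.19 × 10^-2 M = x
Ka = x²/(C₀ − x) ⇒ C₀ = x + x²/Ka
C₀ = 2.19 × 10^-2 + (2.19 × 10^-2)²/(1.3 × 10^-3) = 3.91 × 10^-1 M

C₀ = 3.9 × 10^-1 M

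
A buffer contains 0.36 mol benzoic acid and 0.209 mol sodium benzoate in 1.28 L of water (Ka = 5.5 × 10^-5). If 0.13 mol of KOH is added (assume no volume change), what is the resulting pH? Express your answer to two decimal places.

pH = 4.43

After neutralization: n(C6H5COOH) = 0.23 mol, n(C6H5COO-) = 0.339 mol.
pKa = −log(5.5 × 10^-5) = 4.260
Henderson–Hasselbalch with mole ratio 0.339/0.23: pH = 4.260 + (+0.168)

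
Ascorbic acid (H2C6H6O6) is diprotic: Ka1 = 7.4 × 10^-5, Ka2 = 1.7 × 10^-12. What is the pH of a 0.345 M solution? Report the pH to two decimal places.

pH = 2.30

Since Ka1 ≫ Ka2, the first ionization dominates [H+].
Ka1 = x²/(0.345 − x) = 7.4 × 10^-5
x ≈ √(7.4 × 10^-5 × 0.345) = 5.05 × 10^-3 M
pH = −log(5.05 × 10^-3) = 2.30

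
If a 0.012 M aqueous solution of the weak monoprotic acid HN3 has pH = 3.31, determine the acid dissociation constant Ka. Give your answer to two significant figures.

Ka = 2.1 × 10^-5

[H+] = 10^(-3.31) = 4.90 × 10^-4 M
At equilibrium [HA] = 0.012 − 4.90 × 10^-4 = 1.15 × 10^-2 M
Ka = [H+][A-]/[HA] = (4.90 × 10^-4)² / 1.15 × 10^-2 = 2.1 × 10^-5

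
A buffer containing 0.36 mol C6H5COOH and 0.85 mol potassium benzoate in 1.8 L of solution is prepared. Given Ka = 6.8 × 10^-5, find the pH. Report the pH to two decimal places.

pKa = −log(6.8 × 10^-5) = 4.167
Using pH = pKa + log([base]/[acid]) with [base]/[acid] = 0.85/0.36:
pH = 4.167 + (+0.373) = 4.54

pH = 4.54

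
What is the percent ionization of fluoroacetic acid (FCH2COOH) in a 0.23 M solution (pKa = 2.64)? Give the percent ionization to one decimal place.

9.5%

FCH2COOH ⇌ FCH2COO- + H+; let x = [H+] at equilibrium.
Ka = 10^(−2.64) = 2.29 × 10^-3
Ka = x²/(C₀ − x); solving the quadratic gives x = 2.18 × 10^-2 M.
Fraction ionized = 2.18 × 10^-2 / 0.23 = 0.0948 → 9.5%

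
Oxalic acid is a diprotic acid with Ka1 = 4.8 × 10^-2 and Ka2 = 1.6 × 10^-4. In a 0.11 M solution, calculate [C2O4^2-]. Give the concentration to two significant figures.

1.6 × 10^-4 M

First ionization gives [H+] ≈ [HC2O4-] = 5.25 × 10^-2 M.
Second step: Ka2 = [H+][C2O4^2-]/[HC2O4-] ≈ [C2O4^2-] (since [H+] ≈ [HC2O4-]).
So [C2O4^2-] ≈ Ka2.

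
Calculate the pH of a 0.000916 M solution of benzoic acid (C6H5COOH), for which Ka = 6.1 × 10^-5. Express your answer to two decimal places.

pH = 3.68

C6H5COOH ⇌ C6H5COO- + H+
Ka = [H+]²/(0.000916 − [H+]) = 6.1 × 10^-5
The 5% rule fails; solving [H+]² + Ka·[H+] − Ka·C₀ = 0 exactly:
[H+] = (−Ka + √(Ka² + 4·Ka·C₀))/2 = 2.08 × 10^-4 M
pH = −log(2.08 × 10^-4) = 3.68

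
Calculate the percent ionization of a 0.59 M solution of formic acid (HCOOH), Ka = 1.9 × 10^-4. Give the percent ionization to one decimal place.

1.8%

HCOOH ⇌ HCOO- + H+; let x = [H+] at equilibrium.
x ≈ √(Ka·C₀) = √(1.9 × 10^-4 × 0.59) = 1.06 × 10^-2 M
% ionization = x/C₀ × 100% = 1.06 × 10^-2/0.59 × 100% = 1.8%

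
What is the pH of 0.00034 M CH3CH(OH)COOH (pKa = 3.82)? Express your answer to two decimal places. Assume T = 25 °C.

CH3CH(OH)COOH ⇌ CH3CH(OH)COO- + H+
Ka = 10^(−3.82) = 1.51 × 10^-4
Ka = x²/(0.00034 − x) = 1.51 × 10^-4
The 5% rule fails; solving x² + Ka·x − Ka·C₀ = 0 exactly:
x = [−0.000151 + √(0.000151² + 2.05e-07)]/2 = 1.63 × 10^-4 M
pH = −log[H+] = −log(1.63 × 10^-4) = 3.79

pH = 3.79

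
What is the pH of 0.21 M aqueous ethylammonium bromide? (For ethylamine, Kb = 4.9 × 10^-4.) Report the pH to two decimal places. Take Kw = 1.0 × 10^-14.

pH = 5.68

C2H5NH3+ is the conjugate acid of the weak base C2H5NH2.
Ka = Kw/Kb = 1.0×10^-14 / 4.9 × 10^-4 = 2.04 × 10^-11
Let x = [H+] at equilibrium. Ka = x²/(0.21 − x).
Since Ka ≪ C₀, x ≈ √(Ka·C₀) = 2.07 × 10^-6 M.
pH = −log(2.07 × 10^-6) = 5.68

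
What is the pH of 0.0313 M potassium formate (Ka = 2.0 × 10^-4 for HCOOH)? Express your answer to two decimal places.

pH = 8.10

HCOO- is the conjugate base of the weak acid HCOOH.
Kb = Kw/Ka = 1.0×10^-14 / 2.0 × 10^-4 = 5.00 × 10^-11
From the ICE table, Kb = x²/(0.0313 − x) = 5.00 × 10^-11.
Since Kb ≪ C₀, x ≈ √(Kb·C₀) = 1.25 × 10^-6 M.
pOH = 5.90, so pH = 14.00 − pOH = 8.10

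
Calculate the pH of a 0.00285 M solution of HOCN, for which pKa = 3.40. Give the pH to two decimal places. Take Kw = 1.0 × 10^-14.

pH = 3.05

HOCN ⇌ OCN- + H+
Ka = 10^(−3.40) = 3.98 × 10^-4
From the ICE table, Ka = [H+]²/(0.00285 − [H+]) = 3.98 × 10^-4.
[H+] is not negligible relative to C₀; solve [H+]² + 0.000398·[H+] − 1.13e-06 = 0.
[H+] = [−0.000398 + √(0.000398² + 4.54e-06)]/2 = 8.84 × 10^-4 M
pH = −log[H+] = −log(8.84 × 10^-4) = 3.05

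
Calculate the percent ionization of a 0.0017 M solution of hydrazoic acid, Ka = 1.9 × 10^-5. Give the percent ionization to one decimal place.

HN3 ⇌ N3- + H+; let x = [H+] at equilibrium.
Solve x² + 1.9e-05x − 3.23e-08 = 0 → x = 1.70 × 10^-4 M
% ionization = x/C₀ × 100% = 1.70 × 10^-4/0.0017 × 100% = 10.0%

10.0%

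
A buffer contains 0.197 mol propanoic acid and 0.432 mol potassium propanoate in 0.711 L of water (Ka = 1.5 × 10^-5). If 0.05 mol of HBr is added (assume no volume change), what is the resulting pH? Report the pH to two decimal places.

pH = 5.01

After neutralization: n(CH3CH2COOH) = 0.247 mol, n(CH3CH2COO-) = 0.382 mol.
pKa = −log(1.5 × 10^-5) = 4.824
pH = pKa + log([A⁻]/[HA]) = 4.824 + log(0.382/0.247) = 4.824 +0.189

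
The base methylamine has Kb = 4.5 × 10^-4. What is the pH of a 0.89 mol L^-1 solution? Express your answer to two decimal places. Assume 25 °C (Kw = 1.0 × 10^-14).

CH3NH2 + H2O ⇌ CH3NH3+ + OH-
From the ICE table, Kb = [OH-]²/(0.89 − [OH-]) = 4.5 × 10^-4.
Assume [OH-] ≪ 0.89: [OH-] ≈ √(4.5 × 10^-4 × 0.89) = 2.00 × 10^-2 M
pOH = 1.70, so pH = 14.00 − pOH = 12.30

pH = 12.30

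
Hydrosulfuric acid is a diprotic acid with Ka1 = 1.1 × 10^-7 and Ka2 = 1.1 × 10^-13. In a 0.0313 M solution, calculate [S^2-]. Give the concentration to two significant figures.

First ionization gives [H+] ≈ [HS-] = 5.87 × 10^-5 M.
Second step: Ka2 = [H+][S^2-]/[HS-] ≈ [S^2-] (since [H+] ≈ [HS-]).
So [S^2-] ≈ Ka2.

1.1 × 10^-13 M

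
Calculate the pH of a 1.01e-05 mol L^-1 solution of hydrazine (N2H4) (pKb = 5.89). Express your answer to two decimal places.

N2H4 + H2O ⇌ N2H5+ + OH-
Kb = 10^(−5.89) = 1.29 × 10^-6
Kb = [OH-]²/(1.01e-05 − [OH-]) = 1.29 × 10^-6
The 5% rule fails; solving [OH-]² + Kb·[OH-] − Kb·C₀ = 0 exactly:
[OH-] = [−1.29e-06 + √(1.29e-06² + 5.21e-11)]/2 = 3.02 × 10^-6 M
pOH = 5.52, so pH = 14.00 − pOH = 8.48

pH = 8.48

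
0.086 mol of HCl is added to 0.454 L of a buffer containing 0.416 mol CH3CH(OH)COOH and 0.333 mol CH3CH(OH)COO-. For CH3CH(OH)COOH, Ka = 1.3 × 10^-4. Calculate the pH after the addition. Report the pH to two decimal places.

pH = 3.58

After neutralization: n(CH3CH(OH)COOH) = 0.502 mol, n(CH3CH(OH)COO-) = 0.247 mol.
pKa = −log(1.3 × 10^-4) = 3.886
Henderson–Hasselbalch with mole ratio 0.247/0.502: pH = 3.886 + (-0.308)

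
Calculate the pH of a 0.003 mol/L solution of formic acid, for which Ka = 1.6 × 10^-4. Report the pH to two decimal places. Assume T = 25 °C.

pH = 3.21

HCOOH ⇌ HCOO- + H+
Ka = x²/(0.003 − x) = 1.6 × 10^-4
x is not negligible relative to C₀; solve x² + 0.00016·x − 4.8e-07 = 0.
x = [−0.00016 + √(0.00016² + 1.92e-06)]/2 = 6.17 × 10^-4 M
pH = −log(6.17 × 10^-4) = 3.21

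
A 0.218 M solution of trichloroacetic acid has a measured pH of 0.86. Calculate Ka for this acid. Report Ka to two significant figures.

[H+] = 10^(-0.86) = 1.38 × 10^-1 M
At equilibrium [HA] = 0.218 − 1.38 × 10^-1 = 8.00 × 10^-2 M
Ka = [H+][A-]/[HA] = (1.38 × 10^-1)² / 8.00 × 10^-2 = 2.4 × 10^-1

Ka = 2.4 × 10^-1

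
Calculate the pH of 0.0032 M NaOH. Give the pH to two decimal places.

pH = 11.51

NaOH is a strong base; [OH-] = 0.0032 M.
pOH = -log(0.0032) = 2.49
pH = 14.00 - 2.49 = 11.51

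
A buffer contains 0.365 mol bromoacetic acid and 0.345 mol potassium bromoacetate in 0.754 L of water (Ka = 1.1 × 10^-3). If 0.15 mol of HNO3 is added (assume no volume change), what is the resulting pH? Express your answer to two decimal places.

Added H+ converts BrCH2COO- to BrCH2COOH: BrCH2COOH → 0.515 mol, BrCH2COO- → 0.195 mol.
pKa = −log(1.1 × 10^-3) = 2.959
pH = pKa + log(n_BrCH2COO-/n_BrCH2COOH) = 2.959 + log(0.195/0.515) = 2.959 + (-0.422)

pH = 2.54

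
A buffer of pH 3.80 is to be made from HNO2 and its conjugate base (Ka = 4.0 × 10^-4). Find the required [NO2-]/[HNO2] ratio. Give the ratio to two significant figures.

ratio = 2.5

pKa = -log(4.0 × 10^-4) = 3.398
pH = pKa + log(r) ⇒ log(r) = 3.80 − 3.398 = +0.402
r = [NO2-]/[HNO2] = 10^(+0.402) = 2.52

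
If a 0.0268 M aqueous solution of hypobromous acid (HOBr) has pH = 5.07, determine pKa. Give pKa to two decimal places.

pKa = 8.57

[H+] = 10^(-5.07) = 8.51 × 10^-6 M
At equilibrium [HA] = 0.0268 − 8.51 × 10^-6 = 2.68 × 10^-2 M
Ka = [H+][A-]/[HA] = (8.51 × 10^-6)² / 2.68 × 10^-2 = 2.70 × 10^-9
pKa = -log(2.70 × 10^-9) = 8.57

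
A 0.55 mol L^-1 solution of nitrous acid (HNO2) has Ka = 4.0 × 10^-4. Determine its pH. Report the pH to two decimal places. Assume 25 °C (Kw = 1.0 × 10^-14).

HNO2 ⇌ NO2- + H+
Ka = [H+]²/(0.55 − [H+]) = 4.0 × 10^-4
Neglecting [H+] in the denominator: [H+] = √(4.0 × 10^-4 × 0.55) = 1.48 × 10^-2 M
([H+]/C₀ = 2.7% < 5%, so the approximation holds.)
pH = −log[H+] = −log(1.48 × 10^-2) = 1.83

pH = 1.83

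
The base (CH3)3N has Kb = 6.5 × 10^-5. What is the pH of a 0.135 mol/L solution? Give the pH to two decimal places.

pH = 11.47

(CH3)3N + H2O ⇌ (CH3)3NH+ + OH-
From the ICE table, Kb = [OH-]²/(0.135 − [OH-]) = 6.5 × 10^-5.
Since Kb ≪ C₀, [OH-] ≈ √(Kb·C₀) = 2.96 × 10^-3 M.
pOH = −log(2.96 × 10^-3) = 2.53; pH = 14.00 − 2.53 = 11.47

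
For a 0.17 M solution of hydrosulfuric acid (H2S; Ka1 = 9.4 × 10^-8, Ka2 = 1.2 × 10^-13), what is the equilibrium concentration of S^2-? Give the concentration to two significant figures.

1.2 × 10^-13 M

First ionization gives [H+] ≈ [HS-] = 1.26 × 10^-4 M.
Second step: Ka2 = [H+][S^2-]/[HS-] ≈ [S^2-] (since [H+] ≈ [HS-]).
So [S^2-] ≈ Ka2.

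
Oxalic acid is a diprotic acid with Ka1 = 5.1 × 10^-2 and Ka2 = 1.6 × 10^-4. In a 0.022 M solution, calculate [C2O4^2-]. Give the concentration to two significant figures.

First ionization gives [H+] ≈ [HC2O4-] = 1.66 × 10^-2 M.
Second step: Ka2 = [H+][C2O4^2-]/[HC2O4-] ≈ [C2O4^2-] (since [H+] ≈ [HC2O4-]).
So [C2O4^2-] ≈ Ka2.

1.6 × 10^-4 M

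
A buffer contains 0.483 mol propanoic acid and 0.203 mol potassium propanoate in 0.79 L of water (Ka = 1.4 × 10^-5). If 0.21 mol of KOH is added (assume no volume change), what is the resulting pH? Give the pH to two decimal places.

pH = 5.03

After neutralization: n(CH3CH2COOH) = 0.273 mol, n(CH3CH2COO-) = 0.413 mol.
pKa = −log(1.4 × 10^-5) = 4.854
pH = pKa + log([A⁻]/[HA]) = 4.854 + log(0.413/0.273) = 4.854 +0.180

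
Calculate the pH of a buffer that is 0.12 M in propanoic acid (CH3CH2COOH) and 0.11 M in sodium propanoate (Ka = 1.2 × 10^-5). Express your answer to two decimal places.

pH = 4.88

pKa = −log(1.2 × 10^-5) = 4.921
Using pH = pKa + log([base]/[acid]) with [base]/[acid] = 0.11/0.12:
pH = 4.921 + (-0.038) = 4.88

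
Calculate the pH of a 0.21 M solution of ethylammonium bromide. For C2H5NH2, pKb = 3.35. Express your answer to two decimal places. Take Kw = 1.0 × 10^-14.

pH = 5.66

C2H5NH3+ is the conjugate acid of the weak base C2H5NH2.
Kb = 10^(−3.35) = 4.47 × 10^-4
Ka = Kw/Kb = 1.0×10^-14 / 4.47 × 10^-4 = 2.24 × 10^-11
Ka = x²/(0.21 − x) = 2.24 × 10^-11
Assume x ≪ 0.21: x ≈ √(2.24 × 10^-11 × 0.21) = 2.17 × 10^-6 M
Check: 0.001% ionized — well under 5%, approximation valid.
pH = −log(2.17 × 10^-6) = 5.66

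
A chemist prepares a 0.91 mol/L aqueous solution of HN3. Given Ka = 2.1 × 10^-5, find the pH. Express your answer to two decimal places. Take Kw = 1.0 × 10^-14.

HN3 ⇌ N3- + H+
From the ICE table, Ka = [H+]²/(0.91 − [H+]) = 2.1 × 10^-5.
Since Ka ≪ C₀, [H+] ≈ √(Ka·C₀) = 4.37 × 10^-3 M.
pH = −log(4.37 × 10^-3) = 2.36

pH = 2.36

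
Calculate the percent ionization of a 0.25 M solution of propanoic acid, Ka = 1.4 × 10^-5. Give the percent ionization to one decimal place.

CH3CH2COOH ⇌ CH3CH2COO- + H+; let x = [H+] at equilibrium.
x ≈ √(Ka·C₀) = √(1.4 × 10^-5 × 0.25) = 1.87 × 10^-3 M
Fraction ionized = 1.87 × 10^-3 / 0.25 = 0.0075 → 0.7%

0.7%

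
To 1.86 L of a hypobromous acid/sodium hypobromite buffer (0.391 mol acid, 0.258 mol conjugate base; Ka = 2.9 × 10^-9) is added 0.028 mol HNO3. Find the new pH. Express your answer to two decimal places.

pH = 8.28

After neutralization: n(HOBr) = 0.419 mol, n(OBr-) = 0.23 mol.
pKa = −log(2.9 × 10^-9) = 8.538
pH = pKa + log([A⁻]/[HA]) = 8.538 + log(0.23/0.419) = 8.538 -0.260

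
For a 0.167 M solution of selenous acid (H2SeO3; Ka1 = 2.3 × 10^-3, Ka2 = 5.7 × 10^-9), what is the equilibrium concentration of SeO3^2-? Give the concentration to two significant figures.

5.7 × 10^-9 M

First ionization gives [H+] ≈ [HSeO3-] = 1.85 × 10^-2 M.
Second step: Ka2 = [H+][SeO3^2-]/[HSeO3-] ≈ [SeO3^2-] (since [H+] ≈ [HSeO3-]).
So [SeO3^2-] ≈ Ka2.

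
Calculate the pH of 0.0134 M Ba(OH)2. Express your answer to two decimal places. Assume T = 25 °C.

Ba(OH)2 is a strong base (each formula unit releases 2 OH-); [OH-] = 0.0268 M.
pOH = -log(0.0268) = 1.57
pH = 14.00 - 1.57 = 12.43

pH = 12.43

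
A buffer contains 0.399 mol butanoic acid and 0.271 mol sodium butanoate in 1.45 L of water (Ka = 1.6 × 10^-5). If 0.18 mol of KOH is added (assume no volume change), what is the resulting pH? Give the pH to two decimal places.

OH- converts CH3(CH2)2COOH to CH3(CH2)2COO-: CH3(CH2)2COOH → 0.219 mol, CH3(CH2)2COO- → 0.451 mol.
pKa = −log(1.6 × 10^-5) = 4.796
pH = pKa + log(n_CH3(CH2)2COO-/n_CH3(CH2)2COOH) = 4.796 + log(0.451/0.219) = 4.796 + (+0.314)

pH = 5.11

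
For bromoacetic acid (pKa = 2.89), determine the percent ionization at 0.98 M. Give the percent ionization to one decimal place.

3.6%

BrCH2COOH ⇌ BrCH2COO- + H+; let x = [H+] at equilibrium.
Ka = 10^(−2.89) = 1.29 × 10^-3
x ≈ √(Ka·C₀) = √(1.29 × 10^-3 × 0.98) = 3.56 × 10^-2 M
Fraction ionized = 3.56 × 10^-2 / 0.98 = 0.0363 → 3.6%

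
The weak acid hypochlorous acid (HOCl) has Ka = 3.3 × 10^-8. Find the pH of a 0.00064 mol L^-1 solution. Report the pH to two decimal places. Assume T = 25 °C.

HOCl ⇌ OCl- + H+
Ka = x²/(0.00064 − x) = 3.3 × 10^-8
Assume x ≪ 0.00064: x ≈ √(3.3 × 10^-8 × 0.00064) = 4.60 × 10^-6 M
pH = −log(4.60 × 10^-6) = 5.34

pH = 5.34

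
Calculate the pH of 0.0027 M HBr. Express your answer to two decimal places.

HBr is a strong acid and dissociates completely, so [H+] = 0.0027 M.
pH = -log(0.0027) = 2.57

pH = 2.57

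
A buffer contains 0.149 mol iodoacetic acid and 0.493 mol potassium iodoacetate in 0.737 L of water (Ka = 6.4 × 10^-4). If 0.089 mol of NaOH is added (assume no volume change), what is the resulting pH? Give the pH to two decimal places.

pH = 4.18

OH- converts ICH2COOH to ICH2COO-: ICH2COOH → 0.06 mol, ICH2COO- → 0.582 mol.
pKa = −log(6.4 × 10^-4) = 3.194
pH = pKa + log(n_ICH2COO-/n_ICH2COOH) = 3.194 + log(0.582/0.06) = 3.194 + (+0.987)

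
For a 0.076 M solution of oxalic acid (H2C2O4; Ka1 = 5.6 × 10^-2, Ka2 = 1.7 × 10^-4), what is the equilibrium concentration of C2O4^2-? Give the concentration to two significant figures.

First ionization gives [H+] ≈ [HC2O4-] = 4.30 × 10^-2 M.
Second step: Ka2 = [H+][C2O4^2-]/[HC2O4-] ≈ [C2O4^2-] (since [H+] ≈ [HC2O4-]).
So [C2O4^2-] ≈ Ka2.

1.7 × 10^-4 M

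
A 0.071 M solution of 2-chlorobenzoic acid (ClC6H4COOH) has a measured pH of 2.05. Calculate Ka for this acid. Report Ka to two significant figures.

[H+] = 10^(-2.05) = 8.91 × 10^-3 M
At equilibrium [HA] = 0.071 − 8.91 × 10^-3 = 6.21 × 10^-2 M
Ka = [H+][A-]/[HA] = (8.91 × 10^-3)² / 6.21 × 10^-2 = 1.3 × 10^-3

Ka = 1.3 × 10^-3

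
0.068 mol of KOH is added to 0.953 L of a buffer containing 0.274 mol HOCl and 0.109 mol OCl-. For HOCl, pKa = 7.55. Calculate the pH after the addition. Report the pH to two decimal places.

After neutralization: n(HOCl) = 0.206 mol, n(OCl-) = 0.177 mol.
pH = pKa + log(n_OCl-/n_HOCl) = 7.55 + log(0.177/0.206) = 7.55 + (-0.066)

pH = 7.48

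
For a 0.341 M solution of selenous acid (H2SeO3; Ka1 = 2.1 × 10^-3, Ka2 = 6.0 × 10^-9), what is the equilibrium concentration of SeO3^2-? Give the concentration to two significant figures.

6.0 × 10^-9 M

First ionization gives [H+] ≈ [HSeO3-] = 2.57 × 10^-2 M.
Second step: Ka2 = [H+][SeO3^2-]/[HSeO3-] ≈ [SeO3^2-] (since [H+] ≈ [HSeO3-]).
So [SeO3^2-] ≈ Ka2.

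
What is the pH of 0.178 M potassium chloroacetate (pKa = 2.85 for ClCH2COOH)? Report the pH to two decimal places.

pH = 8.05

ClCH2COO- is the conjugate base of the weak acid ClCH2COOH.
Ka = 10^(−2.85) = 1.41 × 10^-3
Kb = Kw/Ka = 1.0×10^-14 / 1.41 × 10^-3 = 7.09 × 10^-12
From the ICE table, Kb = x²/(0.178 − x) = 7.09 × 10^-12.
Since Kb ≪ C₀, x ≈ √(Kb·C₀) = 1.12 × 10^-6 M.
(x/C₀ = 0.00063% < 5%, so the approximation holds.)
pOH = 5.95, so pH = 14.00 − pOH = 8.05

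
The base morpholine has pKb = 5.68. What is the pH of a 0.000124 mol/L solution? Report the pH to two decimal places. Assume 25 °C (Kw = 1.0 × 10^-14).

C4H8ONH + H2O ⇌ C4H8ONH2+ + OH-
Kb = 10^(−5.68) = 2.09 × 10^-6
From the ICE table, Kb = x²/(0.000124 − x) = 2.09 × 10^-6.
x is not negligible relative to C₀; solve x² + 2.09e-06·x − 2.59e-10 = 0.
x = [−2.09e-06 + √(2.09e-06² + 1.04e-09)]/2 = 1.51 × 10^-5 M
pOH = 4.82, so pH = 14.00 − pOH = 9.18

pH = 9.18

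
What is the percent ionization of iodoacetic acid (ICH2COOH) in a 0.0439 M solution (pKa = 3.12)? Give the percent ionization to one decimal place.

ICH2COOH ⇌ ICH2COO- + H+; let x = [H+] at equilibrium.
Ka = 10^(−3.12) = 7.59 × 10^-4
Ka = x²/(C₀ − x); solving the quadratic gives x = 5.41 × 10^-3 M.
% ionization = x/C₀ × 100% = 5.41 × 10^-3/0.0439 × 100% = 12.3%

12.3%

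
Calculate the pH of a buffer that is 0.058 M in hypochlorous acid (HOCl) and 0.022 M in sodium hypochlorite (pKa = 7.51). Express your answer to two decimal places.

pH = 7.09

Using pH = pKa + log([base]/[acid]) with [base]/[acid] = 0.022/0.058:
pH = 7.51 + (-0.421) = 7.09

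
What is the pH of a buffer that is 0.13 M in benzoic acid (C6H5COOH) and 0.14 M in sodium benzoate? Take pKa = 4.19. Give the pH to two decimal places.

Henderson–Hasselbalch: pH = pKa + log([C6H5COO-]/[C6H5COOH]) = 4.19 + log(0.14/0.13)
pH = 4.19 + (+0.032) = 4.22

pH = 4.22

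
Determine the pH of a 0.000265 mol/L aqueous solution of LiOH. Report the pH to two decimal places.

LiOH is a strong base; [OH-] = 0.000265 M.
pOH = -log(0.000265) = 3.58
pH = 14.00 - 3.58 = 10.42

pH = 10.42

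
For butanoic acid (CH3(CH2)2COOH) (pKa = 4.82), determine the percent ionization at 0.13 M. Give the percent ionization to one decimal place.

CH3(CH2)2COOH ⇌ CH3(CH2)2COO- + H+; let x = [H+] at equilibrium.
Ka = 10^(−4.82) = 1.51 × 10^-5
x ≈ √(Ka·C₀) = √(1.51 × 10^-5 × 0.13) = 1.40 × 10^-3 M
% ionization = x/C₀ × 100% = 1.40 × 10^-3/0.13 × 100% = 1.1%

1.1%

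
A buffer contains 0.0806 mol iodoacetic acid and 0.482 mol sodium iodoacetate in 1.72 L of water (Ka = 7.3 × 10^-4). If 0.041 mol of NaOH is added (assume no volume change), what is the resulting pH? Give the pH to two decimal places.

After neutralization: n(ICH2COOH) = 0.0396 mol, n(ICH2COO-) = 0.523 mol.
pKa = −log(7.3 × 10^-4) = 3.137
pH = pKa + log(n_ICH2COO-/n_ICH2COOH) = 3.137 + log(0.523/0.0396) = 3.137 + (+1.121)

pH = 4.26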